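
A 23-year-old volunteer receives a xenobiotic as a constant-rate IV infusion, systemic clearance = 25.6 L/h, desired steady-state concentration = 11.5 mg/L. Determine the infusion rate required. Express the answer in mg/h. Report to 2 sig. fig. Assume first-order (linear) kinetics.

At steady state, infusion rate R₀ = Css × CL = 11.5 × 25.60 = 294.4 mg/h

290 mg/h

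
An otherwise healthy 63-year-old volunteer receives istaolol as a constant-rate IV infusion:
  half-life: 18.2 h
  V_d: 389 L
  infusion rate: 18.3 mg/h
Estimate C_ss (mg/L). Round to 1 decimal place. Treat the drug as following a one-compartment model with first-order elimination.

k = ln2 / t½ = 0.693147 / 18.2 = 0.03809 h⁻¹
CL = k × Vd = 0.03809 × 389 = 14.82 L/h
At steady state Css = R₀ / CL = 18.3 / 14.82 = 1.235 mg/L

1.2 mg/L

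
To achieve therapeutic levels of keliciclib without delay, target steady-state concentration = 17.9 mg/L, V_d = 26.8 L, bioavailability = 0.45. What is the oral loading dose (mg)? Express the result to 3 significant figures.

LD = Css × Vd / F = 17.9 × 26.8 / 0.45 = 1066 mg

1070 mg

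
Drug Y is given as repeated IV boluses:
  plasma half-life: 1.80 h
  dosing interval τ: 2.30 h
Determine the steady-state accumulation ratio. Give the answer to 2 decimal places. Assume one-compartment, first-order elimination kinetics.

1.70

k = ln2 / t½ = 0.693147 / 1.80 = 0.3851 h⁻¹
e^(−kτ) = e^(−0.3851 × 2.30) = 0.4124
Accumulation ratio R = 1 / (1 − e^(−kτ)) = 1 / (1 − 0.4124) = 1.702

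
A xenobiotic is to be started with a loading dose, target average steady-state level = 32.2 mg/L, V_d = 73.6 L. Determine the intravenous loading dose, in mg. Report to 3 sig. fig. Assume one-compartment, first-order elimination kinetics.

2370 mg

LD = Css × Vd = 32.2 × 73.6 = 2370 mg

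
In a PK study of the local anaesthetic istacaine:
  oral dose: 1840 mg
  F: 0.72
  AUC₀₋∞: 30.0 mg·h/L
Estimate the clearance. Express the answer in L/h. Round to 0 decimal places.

CL = F·Dose / AUC = 0.72 × 1840 / 30.0 = 44.16 L/h

44 L/h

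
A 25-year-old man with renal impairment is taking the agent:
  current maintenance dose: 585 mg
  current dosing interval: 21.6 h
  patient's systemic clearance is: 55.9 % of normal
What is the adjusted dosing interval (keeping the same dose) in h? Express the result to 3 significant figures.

38.6 h

To keep the same average steady-state level, dosing rate must scale with clearance.
CL ratio = 55.9 / 100 = 0.5590
New interval (same dose) = 21.6 / 0.5590 = 38.64 h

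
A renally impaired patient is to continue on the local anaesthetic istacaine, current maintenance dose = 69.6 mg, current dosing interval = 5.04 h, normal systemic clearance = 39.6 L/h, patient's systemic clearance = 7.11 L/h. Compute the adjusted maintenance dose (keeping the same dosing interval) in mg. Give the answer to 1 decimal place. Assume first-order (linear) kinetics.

12.5 mg

To keep the same average steady-state level, dosing rate must scale with clearance.
CL ratio = 7.11 / 39.6 = 0.1795
New dose (same interval) = 69.6 × 0.1795 = 12.49 mg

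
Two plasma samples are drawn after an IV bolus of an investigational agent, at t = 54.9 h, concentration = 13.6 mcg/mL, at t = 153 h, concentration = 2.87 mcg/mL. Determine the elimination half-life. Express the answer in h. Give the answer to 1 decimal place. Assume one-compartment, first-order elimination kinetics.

k = ln(C₁/C₂) / (t₂ − t₁) = ln(13.6/2.87) / (153 − 54.9)
  = 1.556 / 98.10 = 0.01586 h⁻¹
t½ = ln2 / k = 0.693147 / 0.01586 = 43.70 h

43.7 h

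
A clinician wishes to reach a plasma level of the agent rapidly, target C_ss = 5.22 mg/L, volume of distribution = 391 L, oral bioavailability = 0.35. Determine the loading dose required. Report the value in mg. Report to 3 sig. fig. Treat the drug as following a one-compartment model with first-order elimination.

5830 mg

LD = Css × Vd / F = 5.22 × 391 / 0.35 = 5831 mg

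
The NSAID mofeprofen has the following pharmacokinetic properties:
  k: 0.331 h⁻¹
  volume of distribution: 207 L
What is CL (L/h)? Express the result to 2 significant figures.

69 L/h

CL = k × Vd = 0.331 × 207 = 68.52 L/h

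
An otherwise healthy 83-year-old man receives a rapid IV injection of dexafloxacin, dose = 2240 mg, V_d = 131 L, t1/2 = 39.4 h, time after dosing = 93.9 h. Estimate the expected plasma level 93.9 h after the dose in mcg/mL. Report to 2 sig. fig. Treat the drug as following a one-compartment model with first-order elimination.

C₀ = Dose / Vd = 2240 / 131 = 17.10 mg/L
k = ln2 / t½ = 0.693147 / 39.4 = 0.01759 h⁻¹
C = C₀ · e^(−k·t) = 17.10 × e^(−0.01759 × 93.9)
  = 17.10 × 0.1917 = 3.278 mg/L
(3.278 mg/L = 3.278 mcg/mL)

3.3 mcg/mL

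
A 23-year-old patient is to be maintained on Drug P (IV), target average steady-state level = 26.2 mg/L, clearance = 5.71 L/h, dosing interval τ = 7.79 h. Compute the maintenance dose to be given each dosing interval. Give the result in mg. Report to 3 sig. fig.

At steady state, Dose/τ = Css × CL.
Dose = Css × CL × τ = 26.2 × 5.710 × 7.79 = 1165 mg

1170 mg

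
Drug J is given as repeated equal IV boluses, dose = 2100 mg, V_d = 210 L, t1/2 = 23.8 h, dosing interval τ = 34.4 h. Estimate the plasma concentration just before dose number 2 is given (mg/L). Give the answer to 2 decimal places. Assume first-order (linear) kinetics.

C₀ per dose = Dose / Vd = 2100 / 210 = 10.00 mg/L
k = ln2 / t½ = 0.693147 / 23.8 = 0.02912 h⁻¹
Fraction remaining after one interval: r = e^(−kτ) = e^(−0.02912 × 34.4) = 0.3672
Before dose 2, 1 dose has been given (aged 1τ).
C_trough = C₀ × r = 10.00 × 0.3672 = 3.672 mg/L

3.67 mg/L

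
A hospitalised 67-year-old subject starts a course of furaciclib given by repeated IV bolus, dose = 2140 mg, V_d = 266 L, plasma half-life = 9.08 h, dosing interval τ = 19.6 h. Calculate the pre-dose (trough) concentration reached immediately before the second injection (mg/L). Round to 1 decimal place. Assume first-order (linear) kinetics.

C₀ per dose = Dose / Vd = 2140 / 266 = 8.045 mg/L
k = ln2 / t½ = 0.693147 / 9.08 = 0.07634 h⁻¹
Fraction remaining after one interval: r = e^(−kτ) = e^(−0.07634 × 19.6) = 0.2240
Before dose 2, 1 dose has been given (aged 1τ).
C_trough = C₀ × r = 8.045 × 0.2240 = 1.802 mg/L

1.8 mg/L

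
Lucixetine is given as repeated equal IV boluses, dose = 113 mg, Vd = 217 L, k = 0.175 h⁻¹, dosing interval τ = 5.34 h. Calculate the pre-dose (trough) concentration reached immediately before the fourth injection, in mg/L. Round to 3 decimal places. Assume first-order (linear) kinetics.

C₀ per dose = Dose / Vd = 113 / 217 = 0.5207 mg/L
Fraction remaining after one interval: r = e^(−kτ) = e^(−0.1750 × 5.34) = 0.3928
Before dose 4, 3 doses have been given (aged 1τ, 2τ, 3τ).
C_trough = C₀ × (r + r² + … + r^3) = C₀ × r(1−r^3)/(1−r)
        = 0.5207 × 0.3928 × (1 − 0.06061) / (1 − 0.3928) = 0.3164 mg/L

0.316 mg/L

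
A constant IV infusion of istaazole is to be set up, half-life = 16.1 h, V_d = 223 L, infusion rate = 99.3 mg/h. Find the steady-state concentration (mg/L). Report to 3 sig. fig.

10.3 mg/L

k = ln2 / t½ = 0.693147 / 16.1 = 0.04305 h⁻¹
CL = k × Vd = 0.04305 × 223 = 9.600 L/h
At steady state Css = R₀ / CL = 99.3 / 9.600 = 10.34 mg/L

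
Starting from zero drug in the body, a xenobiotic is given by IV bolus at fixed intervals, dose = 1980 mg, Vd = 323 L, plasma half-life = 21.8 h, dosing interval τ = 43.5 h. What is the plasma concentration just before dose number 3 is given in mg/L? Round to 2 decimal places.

1.92 mg/L

C₀ per dose = Dose / Vd = 1980 / 323 = 6.130 mg/L
k = ln2 / t½ = 0.693147 / 21.8 = 0.03180 h⁻¹
Fraction remaining after one interval: r = e^(−kτ) = e^(−0.03180 × 43.5) = 0.2507
Before dose 3, 2 doses have been given (aged 1τ, 2τ).
C_trough = C₀ × (r + r²) = 6.130 × (0.2507 + 0.06285) = 1.922 mg/L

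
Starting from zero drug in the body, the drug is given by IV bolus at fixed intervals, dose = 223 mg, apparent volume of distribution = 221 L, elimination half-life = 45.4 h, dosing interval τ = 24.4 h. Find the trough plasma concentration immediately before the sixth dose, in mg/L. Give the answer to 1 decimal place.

1.9 mg/L

C₀ per dose = Dose / Vd = 223 / 221 = 1.009 mg/L
k = ln2 / t½ = 0.693147 / 45.4 = 0.01527 h⁻¹
Fraction remaining after one interval: r = e^(−kτ) = e^(−0.01527 × 24.4) = 0.6889
Before dose 6, 5 doses have been given (aged 1τ, 2τ, 3τ, 4τ, 5τ).
C_trough = C₀ × (r + r² + … + r^5) = C₀ × r(1−r^5)/(1−r)
        = 1.009 × 0.6889 × (1 − 0.1552) / (1 − 0.6889) = 1.888 mg/L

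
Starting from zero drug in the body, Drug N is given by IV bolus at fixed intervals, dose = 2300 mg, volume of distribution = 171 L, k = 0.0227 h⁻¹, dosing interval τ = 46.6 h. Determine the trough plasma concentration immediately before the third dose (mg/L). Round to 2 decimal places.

6.29 mg/L

C₀ per dose = Dose / Vd = 2300 / 171 = 13.45 mg/L
Fraction remaining after one interval: r = e^(−kτ) = e^(−0.02270 × 46.6) = 0.3472
Before dose 3, 2 doses have been given (aged 1τ, 2τ).
C_trough = C₀ × (r + r²) = 13.45 × (0.3472 + 0.1205) = 6.291 mg/L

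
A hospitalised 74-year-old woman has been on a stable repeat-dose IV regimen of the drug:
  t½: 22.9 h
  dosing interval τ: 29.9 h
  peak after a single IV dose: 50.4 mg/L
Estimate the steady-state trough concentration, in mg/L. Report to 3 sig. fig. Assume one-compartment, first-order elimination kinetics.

34.2 mg/L

k = ln2 / t½ = 0.693147 / 22.9 = 0.03027 h⁻¹
e^(−kτ) = e^(−0.03027 × 29.9) = 0.4045
Accumulation ratio R = 1 / (1 − e^(−kτ)) = 1 / (1 − 0.4045) = 1.679
Steady-state trough = C₀ × R × e^(−kτ) = 50.4 × 1.679 × 0.4045 = 34.23 mg/L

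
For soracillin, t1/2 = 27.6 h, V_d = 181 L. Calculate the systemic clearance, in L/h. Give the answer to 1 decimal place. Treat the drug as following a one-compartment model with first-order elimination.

k = ln2 / t½ = 0.693147 / 27.6 = 0.02511 h⁻¹
CL = k × Vd = 0.02511 × 181 = 4.545 L/h

4.5 L/h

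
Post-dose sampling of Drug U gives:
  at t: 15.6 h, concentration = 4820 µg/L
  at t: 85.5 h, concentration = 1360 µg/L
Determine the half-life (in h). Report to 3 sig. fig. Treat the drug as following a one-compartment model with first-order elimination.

38.3 h

k = ln(C₁/C₂) / (t₂ − t₁) = ln(4820/1360) / (85.5 − 15.6)
  = 1.265 / 69.90 = 0.01810 h⁻¹
t½ = ln2 / k = 0.693147 / 0.01810 = 38.30 h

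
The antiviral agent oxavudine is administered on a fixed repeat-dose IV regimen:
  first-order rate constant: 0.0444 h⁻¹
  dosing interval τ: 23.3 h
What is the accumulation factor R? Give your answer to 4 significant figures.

1.551

e^(−kτ) = e^(−0.04440 × 23.3) = 0.3554
Accumulation ratio R = 1 / (1 − e^(−kτ)) = 1 / (1 − 0.3554) = 1.551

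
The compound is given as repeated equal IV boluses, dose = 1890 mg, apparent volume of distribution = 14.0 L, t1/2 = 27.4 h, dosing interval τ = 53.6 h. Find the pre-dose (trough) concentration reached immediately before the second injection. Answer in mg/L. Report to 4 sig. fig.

C₀ per dose = Dose / Vd = 1890 / 14.0 = 135.0 mg/L
k = ln2 / t½ = 0.693147 / 27.4 = 0.02530 h⁻¹
Fraction remaining after one interval: r = e^(−kτ) = e^(−0.02530 × 53.6) = 0.2577
Before dose 2, 1 dose has been given (aged 1τ).
C_trough = C₀ × r = 135.0 × 0.2577 = 34.79 mg/L

34.79 mg/L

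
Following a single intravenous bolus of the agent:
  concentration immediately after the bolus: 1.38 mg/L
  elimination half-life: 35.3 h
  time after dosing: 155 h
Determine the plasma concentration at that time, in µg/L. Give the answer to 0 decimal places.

66 µg/L

k = ln2 / t½ = 0.693147 / 35.3 = 0.01964 h⁻¹
C = C₀ · e^(−k·t) = 1.380 × e^(−0.01964 × 155)
  = 1.380 × 0.04763 = 0.06573 mg/L
Convert: 0.06573 mg/L × 1000 = 65.73 µg/L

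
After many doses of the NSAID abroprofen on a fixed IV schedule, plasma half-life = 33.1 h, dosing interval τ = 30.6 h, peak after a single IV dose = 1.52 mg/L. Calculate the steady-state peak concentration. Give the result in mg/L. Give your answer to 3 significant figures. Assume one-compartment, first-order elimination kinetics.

3.21 mg/L

k = ln2 / t½ = 0.693147 / 33.1 = 0.02094 h⁻¹
e^(−kτ) = e^(−0.02094 × 30.6) = 0.5269
Accumulation ratio R = 1 / (1 − e^(−kτ)) = 1 / (1 − 0.5269) = 2.114
Steady-state peak = C₀ × R = 1.52 × 2.114 = 3.213 mg/L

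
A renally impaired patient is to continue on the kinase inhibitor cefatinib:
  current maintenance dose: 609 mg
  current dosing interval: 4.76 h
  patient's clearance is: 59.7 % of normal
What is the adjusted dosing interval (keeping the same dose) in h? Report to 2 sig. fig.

To keep the same average steady-state level, dosing rate must scale with clearance.
CL ratio = 59.7 / 100 = 0.5970
New interval (same dose) = 4.76 / 0.5970 = 7.973 h

8.0 h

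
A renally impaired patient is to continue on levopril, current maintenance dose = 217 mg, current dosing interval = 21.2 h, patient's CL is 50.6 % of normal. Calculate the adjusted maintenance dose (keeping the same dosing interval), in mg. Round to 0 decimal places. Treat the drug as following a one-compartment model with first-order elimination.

To keep the same average steady-state level, dosing rate must scale with clearance.
CL ratio = 50.6 / 100 = 0.5060
New dose (same interval) = 217 × 0.5060 = 109.8 mg

110 mg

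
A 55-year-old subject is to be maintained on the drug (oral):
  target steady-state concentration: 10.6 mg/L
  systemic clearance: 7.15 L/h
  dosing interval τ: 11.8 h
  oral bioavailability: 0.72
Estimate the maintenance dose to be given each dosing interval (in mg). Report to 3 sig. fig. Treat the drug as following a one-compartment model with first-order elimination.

At steady state, F × (Dose/τ) = Css × CL.
Dose = Css × CL × τ / F = 10.6 × 7.150 × 11.8 / 0.72 = 1242 mg

1240 mg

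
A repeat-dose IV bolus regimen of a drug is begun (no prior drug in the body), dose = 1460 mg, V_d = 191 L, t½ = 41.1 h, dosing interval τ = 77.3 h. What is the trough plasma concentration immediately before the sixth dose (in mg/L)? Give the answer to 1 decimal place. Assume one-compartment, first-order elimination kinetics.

C₀ per dose = Dose / Vd = 1460 / 191 = 7.644 mg/L
k = ln2 / t½ = 0.693147 / 41.1 = 0.01686 h⁻¹
Fraction remaining after one interval: r = e^(−kτ) = e^(−0.01686 × 77.3) = 0.2716
Before dose 6, 5 doses have been given (aged 1τ, 2τ, 3τ, 4τ, 5τ).
C_trough = C₀ × (r + r² + … + r^5) = C₀ × r(1−r^5)/(1−r)
        = 7.644 × 0.2716 × (1 − 0.001478) / (1 − 0.2716) = 2.846 mg/L

2.8 mg/L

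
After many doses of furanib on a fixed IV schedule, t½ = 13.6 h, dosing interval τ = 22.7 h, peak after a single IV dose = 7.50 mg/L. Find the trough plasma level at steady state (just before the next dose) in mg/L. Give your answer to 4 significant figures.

k = ln2 / t½ = 0.693147 / 13.6 = 0.05097 h⁻¹
e^(−kτ) = e^(−0.05097 × 22.7) = 0.3144
Accumulation ratio R = 1 / (1 − e^(−kτ)) = 1 / (1 − 0.3144) = 1.459
Steady-state trough = C₀ × R × e^(−kτ) = 7.50 × 1.459 × 0.3144 = 3.440 mg/L

3.440 mg/L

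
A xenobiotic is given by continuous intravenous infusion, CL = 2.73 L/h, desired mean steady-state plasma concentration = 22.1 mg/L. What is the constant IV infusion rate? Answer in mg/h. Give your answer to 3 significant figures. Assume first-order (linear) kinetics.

At steady state, infusion rate R₀ = Css × CL = 22.1 × 2.730 = 60.33 mg/h

60.3 mg/h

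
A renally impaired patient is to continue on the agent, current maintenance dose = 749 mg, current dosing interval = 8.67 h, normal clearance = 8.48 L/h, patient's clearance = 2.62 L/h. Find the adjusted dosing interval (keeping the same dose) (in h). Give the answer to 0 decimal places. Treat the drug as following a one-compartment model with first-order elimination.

28 h

To keep the same average steady-state level, dosing rate must scale with clearance.
CL ratio = 2.62 / 8.48 = 0.3090
New interval (same dose) = 8.67 / 0.3090 = 28.06 h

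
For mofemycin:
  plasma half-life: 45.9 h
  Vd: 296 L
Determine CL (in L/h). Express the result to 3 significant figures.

k = ln2 / t½ = 0.693147 / 45.9 = 0.01510 h⁻¹
CL = k × Vd = 0.01510 × 296 = 4.470 L/h

4.47 L/h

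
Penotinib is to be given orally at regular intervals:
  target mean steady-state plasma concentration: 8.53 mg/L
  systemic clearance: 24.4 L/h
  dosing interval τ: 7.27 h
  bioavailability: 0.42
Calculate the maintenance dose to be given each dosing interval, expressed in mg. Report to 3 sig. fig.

3600 mg

At steady state, F × (Dose/τ) = Css × CL.
Dose = Css × CL × τ / F = 8.53 × 24.40 × 7.27 / 0.42 = 3603 mg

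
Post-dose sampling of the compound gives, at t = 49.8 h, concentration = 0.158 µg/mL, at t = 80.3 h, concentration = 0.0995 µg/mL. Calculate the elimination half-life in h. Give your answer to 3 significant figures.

k = ln(C₁/C₂) / (t₂ − t₁) = ln(0.158/0.0995) / (80.3 − 49.8)
  = 0.4624 / 30.50 = 0.01516 h⁻¹
t½ = ln2 / k = 0.693147 / 0.01516 = 45.72 h

45.7 h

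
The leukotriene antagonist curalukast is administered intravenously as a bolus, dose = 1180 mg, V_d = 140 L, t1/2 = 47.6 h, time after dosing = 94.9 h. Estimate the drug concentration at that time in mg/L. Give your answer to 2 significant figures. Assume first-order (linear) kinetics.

2.1 mg/L

C₀ = Dose / Vd = 1180 / 140 = 8.429 mg/L
k = ln2 / t½ = 0.693147 / 47.6 = 0.01456 h⁻¹
C = C₀ · e^(−k·t) = 8.429 × e^(−0.01456 × 94.9)
  = 8.429 × 0.2511 = 2.117 mg/L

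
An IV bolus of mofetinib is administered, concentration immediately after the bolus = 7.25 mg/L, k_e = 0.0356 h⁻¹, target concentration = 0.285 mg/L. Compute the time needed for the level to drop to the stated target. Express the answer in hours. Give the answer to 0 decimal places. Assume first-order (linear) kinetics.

91 h

t = ln(C₀ / C) / k = ln(7.250 / 0.285) / 0.03560
  = ln(25.44) / 0.03560 = 3.236 / 0.03560 = 90.90 h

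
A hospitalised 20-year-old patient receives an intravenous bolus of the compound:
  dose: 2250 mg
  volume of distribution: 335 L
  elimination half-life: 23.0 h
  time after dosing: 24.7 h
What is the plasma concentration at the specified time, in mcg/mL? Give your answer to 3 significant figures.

C₀ = Dose / Vd = 2250 / 335 = 6.716 mg/L
k = ln2 / t½ = 0.693147 / 23.0 = 0.03014 h⁻¹
C = C₀ · e^(−k·t) = 6.716 × e^(−0.03014 × 24.7)
  = 6.716 × 0.4750 = 3.190 mg/L
(3.190 mg/L = 3.190 mcg/mL)

3.19 mcg/mL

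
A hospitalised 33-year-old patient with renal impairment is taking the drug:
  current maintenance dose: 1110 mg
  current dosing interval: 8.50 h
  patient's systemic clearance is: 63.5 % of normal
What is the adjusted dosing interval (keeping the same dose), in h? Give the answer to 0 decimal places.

13 h

To keep the same average steady-state level, dosing rate must scale with clearance.
CL ratio = 63.5 / 100 = 0.6350
New interval (same dose) = 8.50 / 0.6350 = 13.39 h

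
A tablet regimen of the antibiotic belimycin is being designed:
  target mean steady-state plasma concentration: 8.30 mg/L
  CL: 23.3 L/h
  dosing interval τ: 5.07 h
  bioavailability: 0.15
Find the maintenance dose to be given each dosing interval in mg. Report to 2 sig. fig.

At steady state, F × (Dose/τ) = Css × CL.
Dose = Css × CL × τ / F = 8.30 × 23.30 × 5.07 / 0.15 = 6537 mg

6500 mg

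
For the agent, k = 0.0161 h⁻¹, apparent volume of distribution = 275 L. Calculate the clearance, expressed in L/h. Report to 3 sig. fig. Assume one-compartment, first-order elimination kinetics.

4.43 L/h

CL = k × Vd = 0.0161 × 275 = 4.428 L/h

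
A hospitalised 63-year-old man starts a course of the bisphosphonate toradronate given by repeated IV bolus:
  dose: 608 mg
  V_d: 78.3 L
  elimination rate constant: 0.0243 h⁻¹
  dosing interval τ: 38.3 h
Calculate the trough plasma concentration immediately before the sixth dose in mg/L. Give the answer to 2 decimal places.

5.01 mg/L

C₀ per dose = Dose / Vd = 608 / 78.3 = 7.765 mg/L
Fraction remaining after one interval: r = e^(−kτ) = e^(−0.02430 × 38.3) = 0.3943
Before dose 6, 5 doses have been given (aged 1τ, 2τ, 3τ, 4τ, 5τ).
C_trough = C₀ × (r + r² + … + r^5) = C₀ × r(1−r^5)/(1−r)
        = 7.765 × 0.3943 × (1 − 0.009531) / (1 − 0.3943) = 5.007 mg/L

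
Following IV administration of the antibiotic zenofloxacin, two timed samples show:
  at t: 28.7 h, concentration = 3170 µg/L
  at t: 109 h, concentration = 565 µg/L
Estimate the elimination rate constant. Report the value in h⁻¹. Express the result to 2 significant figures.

0.021 h⁻¹

k = ln(C₁/C₂) / (t₂ − t₁) = ln(3170/565) / (109 − 28.7)
  = 1.725 / 80.30 = 0.02148 h⁻¹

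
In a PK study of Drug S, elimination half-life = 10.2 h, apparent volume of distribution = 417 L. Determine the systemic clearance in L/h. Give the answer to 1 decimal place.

28.3 L/h

k = ln2 / t½ = 0.693147 / 10.2 = 0.06796 h⁻¹
CL = k × Vd = 0.06796 × 417 = 28.34 L/h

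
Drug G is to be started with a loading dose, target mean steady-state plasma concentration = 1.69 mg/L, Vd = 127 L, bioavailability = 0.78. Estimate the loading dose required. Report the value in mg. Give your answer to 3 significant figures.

LD = Css × Vd / F = 1.69 × 127 / 0.78 = 275.2 mg

275 mg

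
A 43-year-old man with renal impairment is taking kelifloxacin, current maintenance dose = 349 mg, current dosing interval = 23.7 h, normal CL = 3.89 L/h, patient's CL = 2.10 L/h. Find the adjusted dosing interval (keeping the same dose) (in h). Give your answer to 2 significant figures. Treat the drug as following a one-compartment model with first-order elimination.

44 h

To keep the same average steady-state level, dosing rate must scale with clearance.
CL ratio = 2.10 / 3.89 = 0.5398
New interval (same dose) = 23.7 / 0.5398 = 43.91 h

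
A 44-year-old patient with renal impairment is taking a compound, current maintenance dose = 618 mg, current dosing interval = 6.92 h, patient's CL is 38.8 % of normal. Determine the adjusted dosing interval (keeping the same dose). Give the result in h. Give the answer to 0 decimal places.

18 h

To keep the same average steady-state level, dosing rate must scale with clearance.
CL ratio = 38.8 / 100 = 0.3880
New interval (same dose) = 6.92 / 0.3880 = 17.84 h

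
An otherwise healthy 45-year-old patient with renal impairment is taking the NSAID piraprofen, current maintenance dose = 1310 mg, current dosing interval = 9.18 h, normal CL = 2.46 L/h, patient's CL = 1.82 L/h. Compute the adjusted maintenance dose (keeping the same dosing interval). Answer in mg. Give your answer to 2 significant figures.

970 mg

To keep the same average steady-state level, dosing rate must scale with clearance.
CL ratio = 1.82 / 2.46 = 0.7398
New dose (same interval) = 1310 × 0.7398 = 969.1 mg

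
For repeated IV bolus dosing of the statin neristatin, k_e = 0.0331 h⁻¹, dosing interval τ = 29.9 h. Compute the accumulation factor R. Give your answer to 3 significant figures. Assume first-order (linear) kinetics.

e^(−kτ) = e^(−0.03310 × 29.9) = 0.3717
Accumulation ratio R = 1 / (1 − e^(−kτ)) = 1 / (1 − 0.3717) = 1.592

1.59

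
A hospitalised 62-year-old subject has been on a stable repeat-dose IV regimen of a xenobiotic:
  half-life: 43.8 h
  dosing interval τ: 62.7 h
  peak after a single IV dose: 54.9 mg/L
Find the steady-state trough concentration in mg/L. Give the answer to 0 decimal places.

k = ln2 / t½ = 0.693147 / 43.8 = 0.01583 h⁻¹
e^(−kτ) = e^(−0.01583 × 62.7) = 0.3706
Accumulation ratio R = 1 / (1 − e^(−kτ)) = 1 / (1 − 0.3706) = 1.589
Steady-state trough = C₀ × R × e^(−kτ) = 54.9 × 1.589 × 0.3706 = 32.33 mg/L

32 mg/L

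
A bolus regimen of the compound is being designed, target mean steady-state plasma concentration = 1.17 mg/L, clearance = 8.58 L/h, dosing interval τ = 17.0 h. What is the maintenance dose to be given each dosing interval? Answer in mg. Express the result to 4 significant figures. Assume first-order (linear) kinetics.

At steady state, Dose/τ = Css × CL.
Dose = Css × CL × τ = 1.17 × 8.580 × 17.0 = 170.7 mg

170.7 mg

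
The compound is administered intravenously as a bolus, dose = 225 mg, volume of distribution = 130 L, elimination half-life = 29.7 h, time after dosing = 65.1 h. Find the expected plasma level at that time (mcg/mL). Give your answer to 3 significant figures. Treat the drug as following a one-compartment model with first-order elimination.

0.379 mcg/mL

C₀ = Dose / Vd = 225.0 / 130 = 1.731 mg/L
k = ln2 / t½ = 0.693147 / 29.7 = 0.02334 h⁻¹
C = C₀ · e^(−k·t) = 1.731 × e^(−0.02334 × 65.1)
  = 1.731 × 0.2188 = 0.3787 mg/L
(0.3787 mg/L = 0.3787 mcg/mL)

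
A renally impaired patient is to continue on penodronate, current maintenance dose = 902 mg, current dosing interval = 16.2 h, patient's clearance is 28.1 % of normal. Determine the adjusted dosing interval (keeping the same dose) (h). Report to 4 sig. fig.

57.65 h

To keep the same average steady-state level, dosing rate must scale with clearance.
CL ratio = 28.1 / 100 = 0.2810
New interval (same dose) = 16.2 / 0.2810 = 57.65 h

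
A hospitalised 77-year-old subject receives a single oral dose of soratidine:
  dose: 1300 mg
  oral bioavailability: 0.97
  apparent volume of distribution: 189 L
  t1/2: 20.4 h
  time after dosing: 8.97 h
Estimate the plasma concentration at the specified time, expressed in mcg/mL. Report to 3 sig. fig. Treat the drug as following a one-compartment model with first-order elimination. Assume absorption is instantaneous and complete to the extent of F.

4.92 mcg/mL

Amount reaching circulation = F × Dose = 0.97 × 1300 = 1261 mg
C₀ = F·Dose / Vd = 1261 / 189 = 6.672 mg/L
k = ln2 / t½ = 0.693147 / 20.4 = 0.03398 h⁻¹
C = C₀ · e^(−k·t) = 6.672 × e^(−0.03398 × 8.97)
  = 6.672 × 0.7373 = 4.919 mg/L
(4.919 mg/L = 4.919 mcg/mL)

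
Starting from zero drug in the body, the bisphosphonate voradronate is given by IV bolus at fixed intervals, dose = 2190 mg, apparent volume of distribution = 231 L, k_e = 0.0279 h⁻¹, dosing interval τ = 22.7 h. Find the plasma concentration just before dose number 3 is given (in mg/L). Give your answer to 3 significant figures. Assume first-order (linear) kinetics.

C₀ per dose = Dose / Vd = 2190 / 231 = 9.481 mg/L
Fraction remaining after one interval: r = e^(−kτ) = e^(−0.02790 × 22.7) = 0.5308
Before dose 3, 2 doses have been given (aged 1τ, 2τ).
C_trough = C₀ × (r + r²) = 9.481 × (0.5308 + 0.2817) = 7.703 mg/L

7.70 mg/L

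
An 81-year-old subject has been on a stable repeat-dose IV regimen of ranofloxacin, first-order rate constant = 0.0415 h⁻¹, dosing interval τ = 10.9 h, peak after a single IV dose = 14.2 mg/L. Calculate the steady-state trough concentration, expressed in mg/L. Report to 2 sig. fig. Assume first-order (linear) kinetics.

e^(−kτ) = e^(−0.04150 × 10.9) = 0.6361
Accumulation ratio R = 1 / (1 − e^(−kτ)) = 1 / (1 − 0.6361) = 2.748
Steady-state trough = C₀ × R × e^(−kτ) = 14.2 × 2.748 × 0.6361 = 24.82 mg/L

25 mg/L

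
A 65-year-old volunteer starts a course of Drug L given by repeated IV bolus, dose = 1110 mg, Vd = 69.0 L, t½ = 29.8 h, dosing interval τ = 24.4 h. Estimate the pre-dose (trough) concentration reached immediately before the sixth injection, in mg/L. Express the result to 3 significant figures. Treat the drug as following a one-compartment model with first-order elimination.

C₀ per dose = Dose / Vd = 1110 / 69.0 = 16.09 mg/L
k = ln2 / t½ = 0.693147 / 29.8 = 0.02326 h⁻¹
Fraction remaining after one interval: r = e^(−kτ) = e^(−0.02326 × 24.4) = 0.5669
Before dose 6, 5 doses have been given (aged 1τ, 2τ, 3τ, 4τ, 5τ).
C_trough = C₀ × (r + r² + … + r^5) = C₀ × r(1−r^5)/(1−r)
        = 16.09 × 0.5669 × (1 − 0.05855) / (1 − 0.5669) = 19.83 mg/L

19.8 mg/L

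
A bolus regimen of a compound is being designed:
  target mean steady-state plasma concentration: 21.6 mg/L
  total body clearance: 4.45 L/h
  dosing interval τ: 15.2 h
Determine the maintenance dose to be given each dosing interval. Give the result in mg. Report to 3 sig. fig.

1460 mg

At steady state, Dose/τ = Css × CL.
Dose = Css × CL × τ = 21.6 × 4.450 × 15.2 = 1461 mg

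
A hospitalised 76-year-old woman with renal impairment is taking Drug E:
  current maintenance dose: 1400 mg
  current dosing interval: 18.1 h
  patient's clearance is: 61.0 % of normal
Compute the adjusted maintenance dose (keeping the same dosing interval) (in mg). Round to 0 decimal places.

To keep the same average steady-state level, dosing rate must scale with clearance.
CL ratio = 61.0 / 100 = 0.6100
New dose (same interval) = 1400 × 0.6100 = 854.0 mg

854 mg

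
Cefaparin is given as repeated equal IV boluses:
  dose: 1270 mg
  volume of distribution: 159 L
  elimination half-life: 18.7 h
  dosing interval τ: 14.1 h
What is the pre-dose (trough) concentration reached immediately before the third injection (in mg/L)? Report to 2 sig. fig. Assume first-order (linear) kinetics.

7.5 mg/L

C₀ per dose = Dose / Vd = 1270 / 159 = 7.987 mg/L
k = ln2 / t½ = 0.693147 / 18.7 = 0.03707 h⁻¹
Fraction remaining after one interval: r = e^(−kτ) = e^(−0.03707 × 14.1) = 0.5929
Before dose 3, 2 doses have been given (aged 1τ, 2τ).
C_trough = C₀ × (r + r²) = 7.987 × (0.5929 + 0.3515) = 7.543 mg/L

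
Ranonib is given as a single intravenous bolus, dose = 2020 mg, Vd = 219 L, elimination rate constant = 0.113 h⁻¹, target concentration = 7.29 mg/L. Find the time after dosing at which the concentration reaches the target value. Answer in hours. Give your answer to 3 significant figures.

C₀ = Dose / Vd = 2020 / 219 = 9.224 mg/L
t = ln(C₀ / C) / k = ln(9.224 / 7.29) / 0.1130
  = ln(1.265) / 0.1130 = 0.2351 / 0.1130 = 2.081 h

2.08 h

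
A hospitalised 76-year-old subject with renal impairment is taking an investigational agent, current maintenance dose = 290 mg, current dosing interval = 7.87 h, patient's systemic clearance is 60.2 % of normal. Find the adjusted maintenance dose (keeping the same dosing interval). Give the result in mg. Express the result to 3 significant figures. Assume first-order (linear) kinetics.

To keep the same average steady-state level, dosing rate must scale with clearance.
CL ratio = 60.2 / 100 = 0.6020
New dose (same interval) = 290 × 0.6020 = 174.6 mg

175 mg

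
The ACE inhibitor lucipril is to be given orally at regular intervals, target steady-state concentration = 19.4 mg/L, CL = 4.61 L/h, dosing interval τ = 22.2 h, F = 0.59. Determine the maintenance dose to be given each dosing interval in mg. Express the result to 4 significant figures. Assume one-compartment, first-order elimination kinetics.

3365 mg

At steady state, F × (Dose/τ) = Css × CL.
Dose = Css × CL × τ / F = 19.4 × 4.610 × 22.2 / 0.59 = 3365 mg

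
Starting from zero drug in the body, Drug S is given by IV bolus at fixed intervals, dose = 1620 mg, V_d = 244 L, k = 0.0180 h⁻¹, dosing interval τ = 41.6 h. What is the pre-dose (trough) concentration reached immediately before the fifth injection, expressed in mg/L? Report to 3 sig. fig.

C₀ per dose = Dose / Vd = 1620 / 244 = 6.639 mg/L
Fraction remaining after one interval: r = e^(−kτ) = e^(−0.01800 × 41.6) = 0.4729
Before dose 5, 4 doses have been given (aged 1τ, 2τ, 3τ, 4τ).
C_trough = C₀ × (r + r² + … + r^4) = C₀ × r(1−r^4)/(1−r)
        = 6.639 × 0.4729 × (1 − 0.05001) / (1 − 0.4729) = 5.658 mg/L

5.66 mg/L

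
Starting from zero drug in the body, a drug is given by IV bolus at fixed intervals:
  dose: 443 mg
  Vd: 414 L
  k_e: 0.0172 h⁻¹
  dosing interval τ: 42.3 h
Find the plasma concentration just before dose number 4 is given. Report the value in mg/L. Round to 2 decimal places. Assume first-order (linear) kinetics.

0.89 mg/L

C₀ per dose = Dose / Vd = 443 / 414 = 1.070 mg/L
Fraction remaining after one interval: r = e^(−kτ) = e^(−0.01720 × 42.3) = 0.4831
Before dose 4, 3 doses have been given (aged 1τ, 2τ, 3τ).
C_trough = C₀ × (r + r² + … + r^3) = C₀ × r(1−r^3)/(1−r)
        = 1.070 × 0.4831 × (1 − 0.1127) / (1 − 0.4831) = 0.8873 mg/L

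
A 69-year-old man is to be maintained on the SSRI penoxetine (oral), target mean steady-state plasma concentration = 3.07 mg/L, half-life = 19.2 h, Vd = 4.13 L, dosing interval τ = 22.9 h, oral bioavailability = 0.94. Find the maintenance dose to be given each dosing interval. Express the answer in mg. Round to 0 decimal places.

11 mg

k = ln2 / t½ = 0.693147 / 19.2 = 0.03610 h⁻¹
CL = k × Vd = 0.03610 × 4.13 = 0.1491 L/h
At steady state, F × (Dose/τ) = Css × CL.
Dose = Css × CL × τ / F = 3.07 × 0.1491 × 22.9 / 0.94 = 11.15 mg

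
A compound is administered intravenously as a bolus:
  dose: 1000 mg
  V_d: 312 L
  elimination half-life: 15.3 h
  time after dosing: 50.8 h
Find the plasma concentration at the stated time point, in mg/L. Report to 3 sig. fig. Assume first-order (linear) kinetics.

C₀ = Dose / Vd = 1000 / 312 = 3.205 mg/L
k = ln2 / t½ = 0.693147 / 15.3 = 0.04530 h⁻¹
C = C₀ · e^(−k·t) = 3.205 × e^(−0.04530 × 50.8)
  = 3.205 × 0.1001 = 0.3208 mg/L

0.321 mg/L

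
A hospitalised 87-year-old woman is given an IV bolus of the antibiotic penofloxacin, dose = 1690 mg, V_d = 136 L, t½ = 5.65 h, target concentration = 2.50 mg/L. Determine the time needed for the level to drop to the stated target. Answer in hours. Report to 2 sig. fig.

13 h

C₀ = Dose / Vd = 1690 / 136 = 12.43 mg/L
k = ln2 / t½ = 0.693147 / 5.65 = 0.1227 h⁻¹
t = ln(C₀ / C) / k = ln(12.43 / 2.50) / 0.1227
  = ln(4.972) / 0.1227 = 1.604 / 0.1227 = 13.07 h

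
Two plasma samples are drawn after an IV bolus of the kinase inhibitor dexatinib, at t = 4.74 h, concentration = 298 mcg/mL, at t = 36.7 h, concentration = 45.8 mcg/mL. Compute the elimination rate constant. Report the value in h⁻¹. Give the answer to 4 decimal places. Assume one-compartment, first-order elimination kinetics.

0.0586 h⁻¹

k = ln(C₁/C₂) / (t₂ − t₁) = ln(298/45.8) / (36.7 − 4.74)
  = 1.873 / 31.96 = 0.05860 h⁻¹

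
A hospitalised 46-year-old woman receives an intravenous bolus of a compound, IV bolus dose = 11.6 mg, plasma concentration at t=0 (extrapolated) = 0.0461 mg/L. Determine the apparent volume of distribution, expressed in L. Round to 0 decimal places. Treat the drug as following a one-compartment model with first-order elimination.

252 L

Vd = Dose / C₀ = 11.60 / 0.0461 = 251.6 L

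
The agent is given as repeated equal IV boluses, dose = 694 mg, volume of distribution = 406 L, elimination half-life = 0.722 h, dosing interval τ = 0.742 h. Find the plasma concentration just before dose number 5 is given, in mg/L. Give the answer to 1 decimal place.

1.6 mg/L

C₀ per dose = Dose / Vd = 694 / 406 = 1.709 mg/L
k = ln2 / t½ = 0.693147 / 0.722 = 0.9600 h⁻¹
Fraction remaining after one interval: r = e^(−kτ) = e^(−0.9600 × 0.742) = 0.4905
Before dose 5, 4 doses have been given (aged 1τ, 2τ, 3τ, 4τ).
C_trough = C₀ × (r + r² + … + r^4) = C₀ × r(1−r^4)/(1−r)
        = 1.709 × 0.4905 × (1 − 0.05788) / (1 − 0.4905) = 1.550 mg/L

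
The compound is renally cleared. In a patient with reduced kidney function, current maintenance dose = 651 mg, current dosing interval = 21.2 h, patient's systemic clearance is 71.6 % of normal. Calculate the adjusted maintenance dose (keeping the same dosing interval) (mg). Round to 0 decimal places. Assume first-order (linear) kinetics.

To keep the same average steady-state level, dosing rate must scale with clearance.
CL ratio = 71.6 / 100 = 0.7160
New dose (same interval) = 651 × 0.7160 = 466.1 mg

466 mg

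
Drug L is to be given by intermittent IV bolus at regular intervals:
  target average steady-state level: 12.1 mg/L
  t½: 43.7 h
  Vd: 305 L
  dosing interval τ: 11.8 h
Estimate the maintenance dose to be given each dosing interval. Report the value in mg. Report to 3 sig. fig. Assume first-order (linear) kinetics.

k = ln2 / t½ = 0.693147 / 43.7 = 0.01586 h⁻¹
CL = k × Vd = 0.01586 × 305 = 4.837 L/h
At steady state, Dose/τ = Css × CL.
Dose = Css × CL × τ = 12.1 × 4.837 × 11.8 = 690.6 mg

691 mg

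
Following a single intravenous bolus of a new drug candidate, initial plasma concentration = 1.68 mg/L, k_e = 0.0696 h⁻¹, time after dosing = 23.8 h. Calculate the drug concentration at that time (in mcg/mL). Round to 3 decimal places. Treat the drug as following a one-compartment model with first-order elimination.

0.321 mcg/mL

C = C₀ · e^(−k·t) = 1.680 × e^(−0.06960 × 23.8)
  = 1.680 × 0.1908 = 0.3205 mg/L
(0.3205 mg/L = 0.3205 mcg/mL)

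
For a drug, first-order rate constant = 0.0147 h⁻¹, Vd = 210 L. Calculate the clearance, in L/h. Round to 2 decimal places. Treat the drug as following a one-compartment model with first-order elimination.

CL = k × Vd = 0.0147 × 210 = 3.087 L/h

3.09 L/h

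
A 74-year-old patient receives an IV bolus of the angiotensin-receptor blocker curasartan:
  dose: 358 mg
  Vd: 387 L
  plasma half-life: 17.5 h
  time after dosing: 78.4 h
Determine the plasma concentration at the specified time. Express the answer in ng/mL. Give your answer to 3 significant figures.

C₀ = Dose / Vd = 358.0 / 387 = 0.9251 mg/L
k = ln2 / t½ = 0.693147 / 17.5 = 0.03961 h⁻¹
C = C₀ · e^(−k·t) = 0.9251 × e^(−0.03961 × 78.4)
  = 0.9251 × 0.04481 = 0.04145 mg/L
Convert: 0.04145 mg/L × 1000 = 41.45 ng/mL

41.5 ng/mL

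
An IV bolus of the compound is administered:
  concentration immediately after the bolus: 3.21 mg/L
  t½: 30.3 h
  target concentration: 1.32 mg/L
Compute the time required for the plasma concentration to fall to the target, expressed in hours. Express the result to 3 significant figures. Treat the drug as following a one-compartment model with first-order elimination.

k = ln2 / t½ = 0.693147 / 30.3 = 0.02288 h⁻¹
t = ln(C₀ / C) / k = ln(3.210 / 1.32) / 0.02288
  = ln(2.432) / 0.02288 = 0.8887 / 0.02288 = 38.84 h

38.8 h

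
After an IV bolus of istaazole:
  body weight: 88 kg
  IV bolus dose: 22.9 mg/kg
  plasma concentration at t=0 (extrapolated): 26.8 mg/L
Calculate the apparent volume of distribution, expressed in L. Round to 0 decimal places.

Dose = 22.9 × 88 = 2015 mg
Vd = Dose / C₀ = 2015 / 26.8 = 75.19 L

75 L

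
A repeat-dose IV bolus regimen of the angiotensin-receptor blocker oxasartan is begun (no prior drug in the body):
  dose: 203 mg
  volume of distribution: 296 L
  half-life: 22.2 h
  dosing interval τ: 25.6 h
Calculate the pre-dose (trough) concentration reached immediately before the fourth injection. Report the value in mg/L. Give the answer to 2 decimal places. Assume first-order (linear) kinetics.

0.51 mg/L

C₀ per dose = Dose / Vd = 203 / 296 = 0.6858 mg/L
k = ln2 / t½ = 0.693147 / 22.2 = 0.03122 h⁻¹
Fraction remaining after one interval: r = e^(−kτ) = e^(−0.03122 × 25.6) = 0.4497
Before dose 4, 3 doses have been given (aged 1τ, 2τ, 3τ).
C_trough = C₀ × (r + r² + … + r^3) = C₀ × r(1−r^3)/(1−r)
        = 0.6858 × 0.4497 × (1 − 0.09094) / (1 − 0.4497) = 0.5095 mg/L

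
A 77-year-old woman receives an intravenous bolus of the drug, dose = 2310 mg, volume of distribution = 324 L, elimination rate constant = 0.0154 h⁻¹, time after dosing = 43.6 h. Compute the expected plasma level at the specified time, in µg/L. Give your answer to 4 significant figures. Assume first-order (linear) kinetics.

C₀ = Dose / Vd = 2310 / 324 = 7.130 mg/L
C = C₀ · e^(−k·t) = 7.130 × e^(−0.01540 × 43.6)
  = 7.130 × 0.5110 = 3.643 mg/L
Convert: 3.643 mg/L × 1000 = 3643 µg/L

3643 µg/L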